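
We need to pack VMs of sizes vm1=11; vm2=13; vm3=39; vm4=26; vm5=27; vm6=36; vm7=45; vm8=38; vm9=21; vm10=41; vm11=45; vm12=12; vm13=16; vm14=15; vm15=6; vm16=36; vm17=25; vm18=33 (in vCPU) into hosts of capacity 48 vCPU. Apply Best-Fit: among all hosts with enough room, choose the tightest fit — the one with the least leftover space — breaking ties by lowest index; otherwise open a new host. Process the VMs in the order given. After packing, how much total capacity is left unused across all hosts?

91

host 1: place vm1 (11 vCPU), 37 vCPU left
host 1: place vm2 (13 vCPU), 24 vCPU left
host 2: place vm3 (39 vCPU), 9 vCPU left
host 3: place vm4 (26 vCPU), 22 vCPU left
host 4: place vm5 (27 vCPU), 21 vCPU left
host 5: place vm6 (36 vCPU), 12 vCPU left
host 6: place vm7 (45 vCPU), 3 vCPU left
host 7: place vm8 (38 vCPU), 10 vCPU left
host 4: place vm9 (21 vCPU), 0 vCPU left
host 8: place vm10 (41 vCPU), 7 vCPU left
host 9: place vm11 (45 vCPU), 3 vCPU left
host 5: place vm12 (12 vCPU), 0 vCPU left
host 3: place vm13 (16 vCPU), 6 vCPU left
host 1: place vm14 (15 vCPU), 9 vCPU left
host 3: place vm15 (6 vCPU), 0 vCPU left
host 10: place vm16 (36 vCPU), 12 vCPU left
host 11: place vm17 (25 vCPU), 23 vCPU left
host 12: place vm18 (33 vCPU), 15 vCPU left
12 hosts × 48 vCPU = 576 vCPU; used 485 vCPU; unused 91 vCPU.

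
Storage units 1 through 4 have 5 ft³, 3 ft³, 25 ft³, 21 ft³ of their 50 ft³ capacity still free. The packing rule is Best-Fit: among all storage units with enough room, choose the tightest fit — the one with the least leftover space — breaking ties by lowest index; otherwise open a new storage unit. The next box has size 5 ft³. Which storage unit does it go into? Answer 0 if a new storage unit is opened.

1

Storage units with room: storage unit 1 (5 ft³), storage unit 3 (25 ft³), storage unit 4 (21 ft³).
Tightest fit is storage unit 1 with 5 ft³ free.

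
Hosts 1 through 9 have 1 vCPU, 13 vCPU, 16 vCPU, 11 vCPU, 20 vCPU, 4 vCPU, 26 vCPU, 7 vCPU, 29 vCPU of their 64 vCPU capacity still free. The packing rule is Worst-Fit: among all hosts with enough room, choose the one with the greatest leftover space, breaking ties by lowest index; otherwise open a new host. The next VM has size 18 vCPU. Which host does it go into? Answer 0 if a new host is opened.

Hosts with room: host 5 (20 vCPU), host 7 (26 vCPU), host 9 (29 vCPU).
Most room is host 9 with 29 vCPU free.

9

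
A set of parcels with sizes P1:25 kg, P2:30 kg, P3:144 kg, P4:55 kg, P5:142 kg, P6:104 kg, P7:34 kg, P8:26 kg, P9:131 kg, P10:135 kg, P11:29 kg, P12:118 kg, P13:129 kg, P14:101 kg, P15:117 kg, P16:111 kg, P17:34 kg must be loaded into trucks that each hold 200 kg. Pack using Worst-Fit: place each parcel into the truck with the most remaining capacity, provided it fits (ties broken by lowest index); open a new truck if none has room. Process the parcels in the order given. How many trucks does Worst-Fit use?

Put P1 (25 kg) in truck 1; 175 kg remain.
Put P2 (30 kg) in truck 1; 145 kg remain.
Put P3 (144 kg) in truck 1; 1 kg remain.
Put P4 (55 kg) in truck 2; 145 kg remain.
Put P5 (142 kg) in truck 2; 3 kg remain.
Put P6 (104 kg) in truck 3; 96 kg remain.
Put P7 (34 kg) in truck 3; 62 kg remain.
Put P8 (26 kg) in truck 3; 36 kg remain.
Put P9 (131 kg) in truck 4; 69 kg remain.
Put P10 (135 kg) in truck 5; 65 kg remain.
Put P11 (29 kg) in truck 4; 40 kg remain.
Put P12 (118 kg) in truck 6; 82 kg remain.
Put P13 (129 kg) in truck 7; 71 kg remain.
Put P14 (101 kg) in truck 8; 99 kg remain.
Put P15 (117 kg) in truck 9; 83 kg remain.
Put P16 (111 kg) in truck 10; 89 kg remain.
Put P17 (34 kg) in truck 8; 65 kg remain.

10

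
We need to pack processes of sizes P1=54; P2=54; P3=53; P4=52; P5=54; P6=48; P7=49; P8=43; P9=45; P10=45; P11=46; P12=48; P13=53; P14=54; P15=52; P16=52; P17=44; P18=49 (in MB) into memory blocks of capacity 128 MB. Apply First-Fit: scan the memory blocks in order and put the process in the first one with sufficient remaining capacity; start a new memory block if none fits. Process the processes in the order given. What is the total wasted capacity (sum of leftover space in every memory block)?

Put P1 (54 MB) in memory block 1; 74 MB remain.
Put P2 (54 MB) in memory block 1; 20 MB remain.
Put P3 (53 MB) in memory block 2; 75 MB remain.
Put P4 (52 MB) in memory block 2; 23 MB remain.
Put P5 (54 MB) in memory block 3; 74 MB remain.
Put P6 (48 MB) in memory block 3; 26 MB remain.
Put P7 (49 MB) in memory block 4; 79 MB remain.
Put P8 (43 MB) in memory block 4; 36 MB remain.
Put P9 (45 MB) in memory block 5; 83 MB remain.
Put P10 (45 MB) in memory block 5; 38 MB remain.
Put P11 (46 MB) in memory block 6; 82 MB remain.
Put P12 (48 MB) in memory block 6; 34 MB remain.
Put P13 (53 MB) in memory block 7; 75 MB remain.
Put P14 (54 MB) in memory block 7; 21 MB remain.
Put P15 (52 MB) in memory block 8; 76 MB remain.
Put P16 (52 MB) in memory block 8; 24 MB remain.
Put P17 (44 MB) in memory block 9; 84 MB remain.
Put P18 (49 MB) in memory block 9; 35 MB remain.
9 memory blocks × 128 MB = 1152 MB; used 895 MB; unused 257 MB.

257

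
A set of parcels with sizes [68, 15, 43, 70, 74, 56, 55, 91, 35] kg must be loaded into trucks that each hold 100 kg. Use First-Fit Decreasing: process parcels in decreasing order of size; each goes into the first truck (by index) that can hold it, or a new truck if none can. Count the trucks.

Sorted descending: 91, 74, 70, 68, 56, 55, 43, 35, 15.
Put 91 kg in truck 1; 9 kg remain.
Put 74 kg in truck 2; 26 kg remain.
Put 70 kg in truck 3; 30 kg remain.
Put 68 kg in truck 4; 32 kg remain.
Put 56 kg in truck 5; 44 kg remain.
Put 55 kg in truck 6; 45 kg remain.
Put 43 kg in truck 5; 1 kg remain.
Put 35 kg in truck 6; 10 kg remain.
Put 15 kg in truck 2; 11 kg remain.

6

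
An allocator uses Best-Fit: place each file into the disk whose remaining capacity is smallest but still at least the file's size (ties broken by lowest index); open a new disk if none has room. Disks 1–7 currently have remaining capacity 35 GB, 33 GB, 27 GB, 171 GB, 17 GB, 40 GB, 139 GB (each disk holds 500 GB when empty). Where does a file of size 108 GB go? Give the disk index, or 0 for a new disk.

Disks with room: disk 4 (171 GB), disk 7 (139 GB).
Tightest fit is disk 7 with 139 GB free.

7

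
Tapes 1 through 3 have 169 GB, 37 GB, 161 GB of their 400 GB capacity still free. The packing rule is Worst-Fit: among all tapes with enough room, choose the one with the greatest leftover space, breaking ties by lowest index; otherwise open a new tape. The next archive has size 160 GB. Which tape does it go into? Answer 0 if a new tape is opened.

Tapes with room: tape 1 (169 GB), tape 3 (161 GB).
Most room is tape 1 with 169 GB free.

1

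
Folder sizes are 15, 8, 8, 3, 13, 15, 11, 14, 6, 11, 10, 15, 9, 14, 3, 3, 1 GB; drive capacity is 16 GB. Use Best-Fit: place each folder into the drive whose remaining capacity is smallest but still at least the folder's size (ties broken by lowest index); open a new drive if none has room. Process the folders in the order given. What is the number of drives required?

11 drives

15 GB → drive 1 (remaining 1 GB)
8 GB → drive 2 (remaining 8 GB)
8 GB → drive 2 (remaining 0 GB)
3 GB → drive 3 (remaining 13 GB)
13 GB → drive 3 (remaining 0 GB)
15 GB → drive 4 (remaining 1 GB)
11 GB → drive 5 (remaining 5 GB)
14 GB → drive 6 (remaining 2 GB)
6 GB → drive 7 (remaining 10 GB)
11 GB → drive 8 (remaining 5 GB)
10 GB → drive 7 (remaining 0 GB)
15 GB → drive 9 (remaining 1 GB)
9 GB → drive 10 (remaining 7 GB)
14 GB → drive 11 (remaining 2 GB)
3 GB → drive 5 (remaining 2 GB)
3 GB → drive 8 (remaining 2 GB)
1 GB → drive 1 (remaining 0 GB)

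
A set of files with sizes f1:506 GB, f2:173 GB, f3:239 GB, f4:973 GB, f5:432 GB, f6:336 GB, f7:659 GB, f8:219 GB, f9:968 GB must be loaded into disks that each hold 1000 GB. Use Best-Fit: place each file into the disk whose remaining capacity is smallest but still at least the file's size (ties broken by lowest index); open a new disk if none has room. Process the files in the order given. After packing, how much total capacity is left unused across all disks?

495

f1 (506 GB) → disk 1 (remaining 494 GB)
f2 (173 GB) → disk 1 (remaining 321 GB)
f3 (239 GB) → disk 1 (remaining 82 GB)
f4 (973 GB) → disk 2 (remaining 27 GB)
f5 (432 GB) → disk 3 (remaining 568 GB)
f6 (336 GB) → disk 3 (remaining 232 GB)
f7 (659 GB) → disk 4 (remaining 341 GB)
f8 (219 GB) → disk 3 (remaining 13 GB)
f9 (968 GB) → disk 5 (remaining 32 GB)
5 disks × 1000 GB = 5000 GB; used 4505 GB; unused 495 GB.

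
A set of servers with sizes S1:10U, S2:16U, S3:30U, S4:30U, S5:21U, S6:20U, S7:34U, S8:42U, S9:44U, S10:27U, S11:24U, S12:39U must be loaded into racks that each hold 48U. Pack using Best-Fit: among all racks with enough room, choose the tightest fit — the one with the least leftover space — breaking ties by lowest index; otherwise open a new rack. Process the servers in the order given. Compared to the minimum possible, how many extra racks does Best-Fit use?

Best-Fit: [10,16,21] [30] [30] [20,27] [34] [42] [44] [24] [39] → 9 racks.
Total size 337U; any packing needs at least ⌈337/48⌉ = 8 racks.
An optimal packing achieves that bound: [44] [42] [39] [34,10] [30,16] [30] [27,21] [24,20] → 8 racks.
Excess: 9 − 8 = 1.

1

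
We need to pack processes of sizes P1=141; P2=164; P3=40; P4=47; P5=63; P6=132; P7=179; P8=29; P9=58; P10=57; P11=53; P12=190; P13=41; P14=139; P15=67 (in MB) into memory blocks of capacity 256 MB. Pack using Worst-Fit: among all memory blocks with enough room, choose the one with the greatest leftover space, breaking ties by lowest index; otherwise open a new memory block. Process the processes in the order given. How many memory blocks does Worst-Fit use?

memory block 1: place P1 (141 MB), 115 MB left
memory block 2: place P2 (164 MB), 92 MB left
memory block 1: place P3 (40 MB), 75 MB left
memory block 2: place P4 (47 MB), 45 MB left
memory block 1: place P5 (63 MB), 12 MB left
memory block 3: place P6 (132 MB), 124 MB left
memory block 4: place P7 (179 MB), 77 MB left
memory block 3: place P8 (29 MB), 95 MB left
memory block 3: place P9 (58 MB), 37 MB left
memory block 4: place P10 (57 MB), 20 MB left
memory block 5: place P11 (53 MB), 203 MB left
memory block 5: place P12 (190 MB), 13 MB left
memory block 2: place P13 (41 MB), 4 MB left
memory block 6: place P14 (139 MB), 117 MB left
memory block 6: place P15 (67 MB), 50 MB left
Final memory blocks: [141,40,63] [164,47,41] [132,29,58] [179,57] [53,190] [139,67].

6 memory blocks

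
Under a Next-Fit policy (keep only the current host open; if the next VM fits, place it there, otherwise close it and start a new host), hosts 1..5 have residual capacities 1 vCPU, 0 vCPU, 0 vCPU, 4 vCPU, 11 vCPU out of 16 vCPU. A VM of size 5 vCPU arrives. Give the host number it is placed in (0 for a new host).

5

Next-Fit only looks at host 5, which has 11 vCPU free.
5 vCPU fits there.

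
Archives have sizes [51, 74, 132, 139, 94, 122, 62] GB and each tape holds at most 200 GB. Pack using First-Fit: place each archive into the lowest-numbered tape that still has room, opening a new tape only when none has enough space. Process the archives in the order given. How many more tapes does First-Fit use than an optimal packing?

1

First-Fit: [51,74,62] [132] [139] [94] [122] → 5 tapes.
Total size 674 GB; any packing needs at least ⌈674/200⌉ = 4 tapes.
An optimal packing achieves that bound: [139,51] [132,62] [122,74] [94] → 4 tapes.
Excess: 5 − 4 = 1.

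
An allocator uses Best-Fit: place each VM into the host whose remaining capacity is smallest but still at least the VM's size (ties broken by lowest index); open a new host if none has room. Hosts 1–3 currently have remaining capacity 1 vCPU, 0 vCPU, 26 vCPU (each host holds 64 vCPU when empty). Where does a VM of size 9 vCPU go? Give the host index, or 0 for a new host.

3

Hosts with room: host 3 (26 vCPU).
Tightest fit is host 3 with 26 vCPU free.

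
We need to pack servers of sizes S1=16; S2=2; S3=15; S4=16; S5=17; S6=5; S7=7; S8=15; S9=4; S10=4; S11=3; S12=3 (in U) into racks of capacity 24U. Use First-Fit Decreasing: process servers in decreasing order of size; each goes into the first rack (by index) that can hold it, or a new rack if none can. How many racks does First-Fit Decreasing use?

5

Sorted descending: 17, 16, 16, 15, 15, 7, 5, 4, 4, 3, 3, 2.
rack 1: place 17U, 7U left
rack 2: place 16U, 8U left
rack 3: place 16U, 8U left
rack 4: place 15U, 9U left
rack 5: place 15U, 9U left
rack 1: place 7U, 0U left
rack 2: place 5U, 3U left
rack 3: place 4U, 4U left
rack 3: place 4U, 0U left
rack 2: place 3U, 0U left
rack 4: place 3U, 6U left
rack 4: place 2U, 4U left
Final racks: [17,7] [16,5,3] [16,4,4] [15,3,2] [15].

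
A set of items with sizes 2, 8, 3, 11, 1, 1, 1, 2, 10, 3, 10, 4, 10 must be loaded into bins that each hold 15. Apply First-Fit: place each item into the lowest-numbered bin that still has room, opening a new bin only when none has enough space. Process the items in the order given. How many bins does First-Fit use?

5

Put 2 in bin 1; 13 remain.
Put 8 in bin 1; 5 remain.
Put 3 in bin 1; 2 remain.
Put 11 in bin 2; 4 remain.
Put 1 in bin 1; 1 remain.
Put 1 in bin 1; 0 remain.
Put 1 in bin 2; 3 remain.
Put 2 in bin 2; 1 remain.
Put 10 in bin 3; 5 remain.
Put 3 in bin 3; 2 remain.
Put 10 in bin 4; 5 remain.
Put 4 in bin 4; 1 remain.
Put 10 in bin 5; 5 remain.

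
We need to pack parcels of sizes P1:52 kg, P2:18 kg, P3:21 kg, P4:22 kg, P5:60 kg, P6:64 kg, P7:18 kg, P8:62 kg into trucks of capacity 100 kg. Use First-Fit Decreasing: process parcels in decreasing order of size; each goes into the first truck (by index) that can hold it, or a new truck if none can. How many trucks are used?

Sorted descending: 64, 62, 60, 52, 22, 21, 18, 18.
64 kg → truck 1 (remaining 36 kg)
62 kg → truck 2 (remaining 38 kg)
60 kg → truck 3 (remaining 40 kg)
52 kg → truck 4 (remaining 48 kg)
22 kg → truck 1 (remaining 14 kg)
21 kg → truck 2 (remaining 17 kg)
18 kg → truck 3 (remaining 22 kg)
18 kg → truck 3 (remaining 4 kg)
Final trucks: [64,22] [62,21] [60,18,18] [52].

4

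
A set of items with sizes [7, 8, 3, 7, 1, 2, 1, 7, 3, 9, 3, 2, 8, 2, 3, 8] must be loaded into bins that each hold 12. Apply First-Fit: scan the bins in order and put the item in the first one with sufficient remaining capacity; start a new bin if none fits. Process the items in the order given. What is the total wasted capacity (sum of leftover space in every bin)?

Put 7 in bin 1; 5 remain.
Put 8 in bin 2; 4 remain.
Put 3 in bin 1; 2 remain.
Put 7 in bin 3; 5 remain.
Put 1 in bin 1; 1 remain.
Put 2 in bin 2; 2 remain.
Put 1 in bin 1; 0 remain.
Put 7 in bin 4; 5 remain.
Put 3 in bin 3; 2 remain.
Put 9 in bin 5; 3 remain.
Put 3 in bin 4; 2 remain.
Put 2 in bin 2; 0 remain.
Put 8 in bin 6; 4 remain.
Put 2 in bin 3; 0 remain.
Put 3 in bin 5; 0 remain.
Put 8 in bin 7; 4 remain.
7 bins × 12 = 84; used 74; unused 10.

10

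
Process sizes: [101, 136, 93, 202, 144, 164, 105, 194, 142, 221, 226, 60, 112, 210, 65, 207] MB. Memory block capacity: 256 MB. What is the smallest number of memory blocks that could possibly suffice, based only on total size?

10 memory blocks

Total size = 101 + 136 + 93 + 202 + 144 + 164 + 105 + 194 + 142 + 221 + 226 + 60 + 112 + 210 + 65 + 207 = 2382 MB.
⌈2382 / 256⌉ = 10.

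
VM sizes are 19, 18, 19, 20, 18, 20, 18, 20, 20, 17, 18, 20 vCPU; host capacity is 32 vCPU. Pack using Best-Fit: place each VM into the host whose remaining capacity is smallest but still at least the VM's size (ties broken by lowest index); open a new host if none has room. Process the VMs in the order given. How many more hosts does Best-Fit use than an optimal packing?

Best-Fit: [19] [18] [19] [20] [18] [20] [18] [20] [20] [17] [18] [20] → 12 hosts.
12 VMs exceed 16 vCPU (half the capacity), and no two of those can share a host, so at least 12 hosts are needed.
So 12 is already optimal.

0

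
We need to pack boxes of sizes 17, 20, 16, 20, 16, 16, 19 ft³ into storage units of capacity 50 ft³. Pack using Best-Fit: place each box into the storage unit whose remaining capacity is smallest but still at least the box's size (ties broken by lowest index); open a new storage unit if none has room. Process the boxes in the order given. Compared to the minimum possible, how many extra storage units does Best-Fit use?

Best-Fit: [17,20] [16,20] [16,16] [19] → 4 storage units.
Total size 124 ft³; any packing needs at least ⌈124/50⌉ = 3 storage units.
An optimal packing achieves that bound: [20,20] [19,17] [16,16,16] → 3 storage units.
Excess: 4 − 3 = 1.

1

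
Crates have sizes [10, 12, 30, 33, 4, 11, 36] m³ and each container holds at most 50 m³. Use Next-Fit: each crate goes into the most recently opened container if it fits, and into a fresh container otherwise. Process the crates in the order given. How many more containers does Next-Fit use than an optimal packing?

1

Next-Fit: [10,12] [30] [33,4,11] [36] → 4 containers.
Total size 136 m³; any packing needs at least ⌈136/50⌉ = 3 containers.
An optimal packing achieves that bound: [36,12] [33,11,4] [30,10] → 3 containers.
Excess: 4 − 3 = 1.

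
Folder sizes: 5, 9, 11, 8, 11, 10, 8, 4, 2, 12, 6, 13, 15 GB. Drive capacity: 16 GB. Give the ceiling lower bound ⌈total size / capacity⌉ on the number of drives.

8

Total size = 5 + 9 + 11 + 8 + 11 + 10 + 8 + 4 + 2 + 12 + 6 + 13 + 15 = 114 GB.
⌈114 / 16⌉ = 8.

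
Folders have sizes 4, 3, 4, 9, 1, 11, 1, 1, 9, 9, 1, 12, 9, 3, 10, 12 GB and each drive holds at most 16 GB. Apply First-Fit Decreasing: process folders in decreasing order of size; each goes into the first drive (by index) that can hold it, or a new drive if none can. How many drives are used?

8

Sorted descending: 12, 12, 11, 10, 9, 9, 9, 9, 4, 4, 3, 3, 1, 1, 1, 1.
drive 1: place 12 GB, 4 GB left
drive 2: place 12 GB, 4 GB left
drive 3: place 11 GB, 5 GB left
drive 4: place 10 GB, 6 GB left
drive 5: place 9 GB, 7 GB left
drive 6: place 9 GB, 7 GB left
drive 7: place 9 GB, 7 GB left
drive 8: place 9 GB, 7 GB left
drive 1: place 4 GB, 0 GB left
drive 2: place 4 GB, 0 GB left
drive 3: place 3 GB, 2 GB left
drive 4: place 3 GB, 3 GB left
drive 3: place 1 GB, 1 GB left
drive 3: place 1 GB, 0 GB left
drive 4: place 1 GB, 2 GB left
drive 4: place 1 GB, 1 GB left
Final drives: [12,4] [12,4] [11,3,1,1] [10,3,1,1] [9] [9] [9] [9].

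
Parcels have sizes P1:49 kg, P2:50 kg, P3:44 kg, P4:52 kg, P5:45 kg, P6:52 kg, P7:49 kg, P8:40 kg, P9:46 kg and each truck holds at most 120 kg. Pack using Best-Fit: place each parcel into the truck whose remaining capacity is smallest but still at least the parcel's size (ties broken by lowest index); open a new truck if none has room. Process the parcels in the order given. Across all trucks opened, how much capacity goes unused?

truck 1: place P1 (49 kg), 71 kg left
truck 1: place P2 (50 kg), 21 kg left
truck 2: place P3 (44 kg), 76 kg left
truck 2: place P4 (52 kg), 24 kg left
truck 3: place P5 (45 kg), 75 kg left
truck 3: place P6 (52 kg), 23 kg left
truck 4: place P7 (49 kg), 71 kg left
truck 4: place P8 (40 kg), 31 kg left
truck 5: place P9 (46 kg), 74 kg left
5 trucks × 120 kg = 600 kg; used 427 kg; unused 173 kg.

173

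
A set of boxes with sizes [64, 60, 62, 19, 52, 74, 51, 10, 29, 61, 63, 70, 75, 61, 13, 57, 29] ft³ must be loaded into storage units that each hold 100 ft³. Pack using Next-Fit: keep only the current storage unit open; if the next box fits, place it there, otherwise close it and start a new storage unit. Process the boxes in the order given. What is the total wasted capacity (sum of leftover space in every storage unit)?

Put 64 ft³ in storage unit 1; 36 ft³ remain.
Put 60 ft³ in storage unit 2; 40 ft³ remain.
Put 62 ft³ in storage unit 3; 38 ft³ remain.
Put 19 ft³ in storage unit 3; 19 ft³ remain.
Put 52 ft³ in storage unit 4; 48 ft³ remain.
Put 74 ft³ in storage unit 5; 26 ft³ remain.
Put 51 ft³ in storage unit 6; 49 ft³ remain.
Put 10 ft³ in storage unit 6; 39 ft³ remain.
Put 29 ft³ in storage unit 6; 10 ft³ remain.
Put 61 ft³ in storage unit 7; 39 ft³ remain.
Put 63 ft³ in storage unit 8; 37 ft³ remain.
Put 70 ft³ in storage unit 9; 30 ft³ remain.
Put 75 ft³ in storage unit 10; 25 ft³ remain.
Put 61 ft³ in storage unit 11; 39 ft³ remain.
Put 13 ft³ in storage unit 11; 26 ft³ remain.
Put 57 ft³ in storage unit 12; 43 ft³ remain.
Put 29 ft³ in storage unit 12; 14 ft³ remain.
12 storage units × 100 ft³ = 1200 ft³; used 850 ft³; unused 350 ft³.

350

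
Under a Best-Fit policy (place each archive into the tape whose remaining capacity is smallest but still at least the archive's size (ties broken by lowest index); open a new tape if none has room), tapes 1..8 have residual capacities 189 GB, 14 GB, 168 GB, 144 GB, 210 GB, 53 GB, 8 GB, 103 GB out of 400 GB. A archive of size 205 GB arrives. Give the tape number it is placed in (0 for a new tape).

Tapes with room: tape 5 (210 GB).
Tightest fit is tape 5 with 210 GB free.

5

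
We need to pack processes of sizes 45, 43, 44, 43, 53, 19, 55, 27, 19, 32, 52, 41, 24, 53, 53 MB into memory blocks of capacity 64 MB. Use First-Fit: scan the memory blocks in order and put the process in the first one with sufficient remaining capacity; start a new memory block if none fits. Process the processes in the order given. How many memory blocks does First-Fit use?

Put 45 MB in memory block 1; 19 MB remain.
Put 43 MB in memory block 2; 21 MB remain.
Put 44 MB in memory block 3; 20 MB remain.
Put 43 MB in memory block 4; 21 MB remain.
Put 53 MB in memory block 5; 11 MB remain.
Put 19 MB in memory block 1; 0 MB remain.
Put 55 MB in memory block 6; 9 MB remain.
Put 27 MB in memory block 7; 37 MB remain.
Put 19 MB in memory block 2; 2 MB remain.
Put 32 MB in memory block 7; 5 MB remain.
Put 52 MB in memory block 8; 12 MB remain.
Put 41 MB in memory block 9; 23 MB remain.
Put 24 MB in memory block 10; 40 MB remain.
Put 53 MB in memory block 11; 11 MB remain.
Put 53 MB in memory block 12; 11 MB remain.

12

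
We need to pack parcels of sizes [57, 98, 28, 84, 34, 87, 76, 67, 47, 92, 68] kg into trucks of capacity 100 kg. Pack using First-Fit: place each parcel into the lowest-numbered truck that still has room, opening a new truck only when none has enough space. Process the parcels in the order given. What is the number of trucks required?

9

truck 1: place 57 kg, 43 kg left
truck 2: place 98 kg, 2 kg left
truck 1: place 28 kg, 15 kg left
truck 3: place 84 kg, 16 kg left
truck 4: place 34 kg, 66 kg left
truck 5: place 87 kg, 13 kg left
truck 6: place 76 kg, 24 kg left
truck 7: place 67 kg, 33 kg left
truck 4: place 47 kg, 19 kg left
truck 8: place 92 kg, 8 kg left
truck 9: place 68 kg, 32 kg left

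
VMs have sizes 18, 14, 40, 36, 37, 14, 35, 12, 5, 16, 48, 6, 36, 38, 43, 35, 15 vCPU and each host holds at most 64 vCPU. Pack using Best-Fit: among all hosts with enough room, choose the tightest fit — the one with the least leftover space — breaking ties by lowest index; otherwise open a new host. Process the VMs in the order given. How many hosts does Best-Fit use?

18 vCPU → host 1 (remaining 46 vCPU)
14 vCPU → host 1 (remaining 32 vCPU)
40 vCPU → host 2 (remaining 24 vCPU)
36 vCPU → host 3 (remaining 28 vCPU)
37 vCPU → host 4 (remaining 27 vCPU)
14 vCPU → host 2 (remaining 10 vCPU)
35 vCPU → host 5 (remaining 29 vCPU)
12 vCPU → host 4 (remaining 15 vCPU)
5 vCPU → host 2 (remaining 5 vCPU)
16 vCPU → host 3 (remaining 12 vCPU)
48 vCPU → host 6 (remaining 16 vCPU)
6 vCPU → host 3 (remaining 6 vCPU)
36 vCPU → host 7 (remaining 28 vCPU)
38 vCPU → host 8 (remaining 26 vCPU)
43 vCPU → host 9 (remaining 21 vCPU)
35 vCPU → host 10 (remaining 29 vCPU)
15 vCPU → host 4 (remaining 0 vCPU)
Final hosts: [18,14] [40,14,5] [36,16,6] [37,12,15] [35] [48] [36] [38] [43] [35].

10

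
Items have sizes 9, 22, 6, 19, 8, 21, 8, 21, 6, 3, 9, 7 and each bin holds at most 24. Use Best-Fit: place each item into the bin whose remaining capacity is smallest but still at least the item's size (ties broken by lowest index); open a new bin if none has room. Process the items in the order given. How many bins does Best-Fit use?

bin 1: place 9, 15 left
bin 2: place 22, 2 left
bin 1: place 6, 9 left
bin 3: place 19, 5 left
bin 1: place 8, 1 left
bin 4: place 21, 3 left
bin 5: place 8, 16 left
bin 6: place 21, 3 left
bin 5: place 6, 10 left
bin 4: place 3, 0 left
bin 5: place 9, 1 left
bin 7: place 7, 17 left

7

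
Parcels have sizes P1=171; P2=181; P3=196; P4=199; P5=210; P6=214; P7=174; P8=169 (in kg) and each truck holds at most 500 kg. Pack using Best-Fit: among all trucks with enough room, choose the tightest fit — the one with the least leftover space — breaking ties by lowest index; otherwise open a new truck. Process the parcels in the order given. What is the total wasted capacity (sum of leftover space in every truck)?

truck 1: place P1 (171 kg), 329 kg left
truck 1: place P2 (181 kg), 148 kg left
truck 2: place P3 (196 kg), 304 kg left
truck 2: place P4 (199 kg), 105 kg left
truck 3: place P5 (210 kg), 290 kg left
truck 3: place P6 (214 kg), 76 kg left
truck 4: place P7 (174 kg), 326 kg left
truck 4: place P8 (169 kg), 157 kg left
4 trucks × 500 kg = 2000 kg; used 1514 kg; unused 486 kg.

486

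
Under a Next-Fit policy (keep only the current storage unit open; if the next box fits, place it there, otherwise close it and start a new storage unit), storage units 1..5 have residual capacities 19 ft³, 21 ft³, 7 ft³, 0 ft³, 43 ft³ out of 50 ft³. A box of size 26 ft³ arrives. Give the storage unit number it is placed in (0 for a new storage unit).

Next-Fit only looks at storage unit 5, which has 43 ft³ free.
26 ft³ fits there.

5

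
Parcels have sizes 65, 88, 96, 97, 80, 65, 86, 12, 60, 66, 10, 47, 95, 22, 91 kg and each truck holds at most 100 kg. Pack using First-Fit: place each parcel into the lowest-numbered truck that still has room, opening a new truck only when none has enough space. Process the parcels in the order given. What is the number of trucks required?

12 trucks

65 kg → truck 1 (remaining 35 kg)
88 kg → truck 2 (remaining 12 kg)
96 kg → truck 3 (remaining 4 kg)
97 kg → truck 4 (remaining 3 kg)
80 kg → truck 5 (remaining 20 kg)
65 kg → truck 6 (remaining 35 kg)
86 kg → truck 7 (remaining 14 kg)
12 kg → truck 1 (remaining 23 kg)
60 kg → truck 8 (remaining 40 kg)
66 kg → truck 9 (remaining 34 kg)
10 kg → truck 1 (remaining 13 kg)
47 kg → truck 10 (remaining 53 kg)
95 kg → truck 11 (remaining 5 kg)
22 kg → truck 6 (remaining 13 kg)
91 kg → truck 12 (remaining 9 kg)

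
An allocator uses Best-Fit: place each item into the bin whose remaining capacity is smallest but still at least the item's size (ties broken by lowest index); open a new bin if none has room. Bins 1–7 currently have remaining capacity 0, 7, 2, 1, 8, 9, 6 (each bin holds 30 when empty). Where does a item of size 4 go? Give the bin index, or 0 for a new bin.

Bins with room: bin 2 (7), bin 5 (8), bin 6 (9), bin 7 (6).
Tightest fit is bin 7 with 6 free.

7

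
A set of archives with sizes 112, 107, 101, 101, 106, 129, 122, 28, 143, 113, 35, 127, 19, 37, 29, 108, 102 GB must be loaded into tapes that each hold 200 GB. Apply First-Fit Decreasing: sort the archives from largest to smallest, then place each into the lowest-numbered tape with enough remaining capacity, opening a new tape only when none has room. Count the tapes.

Sorted descending: 143, 129, 127, 122, 113, 112, 108, 107, 106, 102, 101, 101, 37, 35, 29, 28, 19.
tape 1: place 143 GB, 57 GB left
tape 2: place 129 GB, 71 GB left
tape 3: place 127 GB, 73 GB left
tape 4: place 122 GB, 78 GB left
tape 5: place 113 GB, 87 GB left
tape 6: place 112 GB, 88 GB left
tape 7: place 108 GB, 92 GB left
tape 8: place 107 GB, 93 GB left
tape 9: place 106 GB, 94 GB left
tape 10: place 102 GB, 98 GB left
tape 11: place 101 GB, 99 GB left
tape 12: place 101 GB, 99 GB left
tape 1: place 37 GB, 20 GB left
tape 2: place 35 GB, 36 GB left
tape 2: place 29 GB, 7 GB left
tape 3: place 28 GB, 45 GB left
tape 1: place 19 GB, 1 GB left
Final tapes: [143,37,19] [129,35,29] [127,28] [122] [113] [112] [108] [107] [106] [102] [101] [101].

12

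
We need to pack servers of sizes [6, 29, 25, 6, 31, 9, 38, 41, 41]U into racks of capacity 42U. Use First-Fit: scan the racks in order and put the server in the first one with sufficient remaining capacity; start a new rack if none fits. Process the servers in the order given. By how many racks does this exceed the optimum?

First-Fit: [6,29,6] [25,9] [31] [38] [41] [41] → 6 racks.
Total size 226U; any packing needs at least ⌈226/42⌉ = 6 racks.
So 6 is already optimal.

0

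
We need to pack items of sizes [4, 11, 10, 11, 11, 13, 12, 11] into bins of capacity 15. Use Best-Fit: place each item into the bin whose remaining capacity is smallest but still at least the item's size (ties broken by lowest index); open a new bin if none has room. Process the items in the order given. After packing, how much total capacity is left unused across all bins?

22

bin 1: place 4, 11 left
bin 1: place 11, 0 left
bin 2: place 10, 5 left
bin 3: place 11, 4 left
bin 4: place 11, 4 left
bin 5: place 13, 2 left
bin 6: place 12, 3 left
bin 7: place 11, 4 left
7 bins × 15 = 105; used 83; unused 22.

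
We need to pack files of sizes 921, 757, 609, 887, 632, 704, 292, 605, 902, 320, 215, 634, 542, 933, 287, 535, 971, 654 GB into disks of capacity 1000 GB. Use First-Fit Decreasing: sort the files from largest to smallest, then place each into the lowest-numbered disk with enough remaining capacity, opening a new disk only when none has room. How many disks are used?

14

Sorted descending: 971, 933, 921, 902, 887, 757, 704, 654, 634, 632, 609, 605, 542, 535, 320, 292, 287, 215.
disk 1: place 971 GB, 29 GB left
disk 2: place 933 GB, 67 GB left
disk 3: place 921 GB, 79 GB left
disk 4: place 902 GB, 98 GB left
disk 5: place 887 GB, 113 GB left
disk 6: place 757 GB, 243 GB left
disk 7: place 704 GB, 296 GB left
disk 8: place 654 GB, 346 GB left
disk 9: place 634 GB, 366 GB left
disk 10: place 632 GB, 368 GB left
disk 11: place 609 GB, 391 GB left
disk 12: place 605 GB, 395 GB left
disk 13: place 542 GB, 458 GB left
disk 14: place 535 GB, 465 GB left
disk 8: place 320 GB, 26 GB left
disk 7: place 292 GB, 4 GB left
disk 9: place 287 GB, 79 GB left
disk 6: place 215 GB, 28 GB left
Final disks: [971] [933] [921] [902] [887] [757,215] [704,292] [654,320] [634,287] [632] [609] [605] [542] [535].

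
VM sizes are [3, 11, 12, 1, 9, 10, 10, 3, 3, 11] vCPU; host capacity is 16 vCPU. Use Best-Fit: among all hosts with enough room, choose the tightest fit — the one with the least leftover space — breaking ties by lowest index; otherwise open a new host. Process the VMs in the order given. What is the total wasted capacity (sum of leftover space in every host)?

23

host 1: place 3 vCPU, 13 vCPU left
host 1: place 11 vCPU, 2 vCPU left
host 2: place 12 vCPU, 4 vCPU left
host 1: place 1 vCPU, 1 vCPU left
host 3: place 9 vCPU, 7 vCPU left
host 4: place 10 vCPU, 6 vCPU left
host 5: place 10 vCPU, 6 vCPU left
host 2: place 3 vCPU, 1 vCPU left
host 4: place 3 vCPU, 3 vCPU left
host 6: place 11 vCPU, 5 vCPU left
6 hosts × 16 vCPU = 96 vCPU; used 73 vCPU; unused 23 vCPU.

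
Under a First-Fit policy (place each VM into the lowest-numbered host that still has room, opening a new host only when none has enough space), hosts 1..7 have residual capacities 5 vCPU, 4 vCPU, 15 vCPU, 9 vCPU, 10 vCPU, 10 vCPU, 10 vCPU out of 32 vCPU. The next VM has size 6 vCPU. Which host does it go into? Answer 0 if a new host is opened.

Hosts with room: host 3 (15 vCPU), host 4 (9 vCPU), host 5 (10 vCPU), host 6 (10 vCPU), host 7 (10 vCPU).
The first with room is host 3.

3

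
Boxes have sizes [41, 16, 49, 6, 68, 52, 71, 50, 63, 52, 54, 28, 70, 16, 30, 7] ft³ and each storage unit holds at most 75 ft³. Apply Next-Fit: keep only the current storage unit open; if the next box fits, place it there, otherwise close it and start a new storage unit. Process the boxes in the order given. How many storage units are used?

12

41 ft³ → storage unit 1 (remaining 34 ft³)
16 ft³ → storage unit 1 (remaining 18 ft³)
49 ft³ → storage unit 2 (remaining 26 ft³)
6 ft³ → storage unit 2 (remaining 20 ft³)
68 ft³ → storage unit 3 (remaining 7 ft³)
52 ft³ → storage unit 4 (remaining 23 ft³)
71 ft³ → storage unit 5 (remaining 4 ft³)
50 ft³ → storage unit 6 (remaining 25 ft³)
63 ft³ → storage unit 7 (remaining 12 ft³)
52 ft³ → storage unit 8 (remaining 23 ft³)
54 ft³ → storage unit 9 (remaining 21 ft³)
28 ft³ → storage unit 10 (remaining 47 ft³)
70 ft³ → storage unit 11 (remaining 5 ft³)
16 ft³ → storage unit 12 (remaining 59 ft³)
30 ft³ → storage unit 12 (remaining 29 ft³)
7 ft³ → storage unit 12 (remaining 22 ft³)
Final storage units: [41,16] [49,6] [68] [52] [71] [50] [63] [52] [54] [28] [70] [16,30,7].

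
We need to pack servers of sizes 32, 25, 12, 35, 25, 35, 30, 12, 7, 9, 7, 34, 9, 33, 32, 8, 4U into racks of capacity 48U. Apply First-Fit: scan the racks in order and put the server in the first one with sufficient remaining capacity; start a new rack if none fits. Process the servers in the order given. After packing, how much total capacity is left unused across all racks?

83

rack 1: place 32U, 16U left
rack 2: place 25U, 23U left
rack 1: place 12U, 4U left
rack 3: place 35U, 13U left
rack 4: place 25U, 23U left
rack 5: place 35U, 13U left
rack 6: place 30U, 18U left
rack 2: place 12U, 11U left
rack 2: place 7U, 4U left
rack 3: place 9U, 4U left
rack 4: place 7U, 16U left
rack 7: place 34U, 14U left
rack 4: place 9U, 7U left
rack 8: place 33U, 15U left
rack 9: place 32U, 16U left
rack 5: place 8U, 5U left
rack 1: place 4U, 0U left
9 racks × 48U = 432U; used 349U; unused 83U.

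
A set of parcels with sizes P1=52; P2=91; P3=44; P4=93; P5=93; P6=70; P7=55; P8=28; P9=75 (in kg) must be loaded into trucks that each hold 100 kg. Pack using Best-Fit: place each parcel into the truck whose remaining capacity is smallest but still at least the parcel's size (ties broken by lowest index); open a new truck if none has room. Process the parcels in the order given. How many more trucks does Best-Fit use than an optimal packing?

0

Best-Fit: [52,44] [91] [93] [93] [70,28] [55] [75] → 7 trucks.
Total size 601 kg; any packing needs at least ⌈601/100⌉ = 7 trucks.
So 7 is already optimal.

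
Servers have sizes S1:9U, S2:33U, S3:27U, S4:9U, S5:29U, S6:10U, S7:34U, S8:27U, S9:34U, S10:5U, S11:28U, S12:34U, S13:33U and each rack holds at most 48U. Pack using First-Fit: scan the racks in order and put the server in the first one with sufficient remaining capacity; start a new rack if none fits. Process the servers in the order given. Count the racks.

9

S1 (9U) → rack 1 (remaining 39U)
S2 (33U) → rack 1 (remaining 6U)
S3 (27U) → rack 2 (remaining 21U)
S4 (9U) → rack 2 (remaining 12U)
S5 (29U) → rack 3 (remaining 19U)
S6 (10U) → rack 2 (remaining 2U)
S7 (34U) → rack 4 (remaining 14U)
S8 (27U) → rack 5 (remaining 21U)
S9 (34U) → rack 6 (remaining 14U)
S10 (5U) → rack 1 (remaining 1U)
S11 (28U) → rack 7 (remaining 20U)
S12 (34U) → rack 8 (remaining 14U)
S13 (33U) → rack 9 (remaining 15U)
Final racks: [9,33,5] [27,9,10] [29] [34] [27] [34] [28] [34] [33].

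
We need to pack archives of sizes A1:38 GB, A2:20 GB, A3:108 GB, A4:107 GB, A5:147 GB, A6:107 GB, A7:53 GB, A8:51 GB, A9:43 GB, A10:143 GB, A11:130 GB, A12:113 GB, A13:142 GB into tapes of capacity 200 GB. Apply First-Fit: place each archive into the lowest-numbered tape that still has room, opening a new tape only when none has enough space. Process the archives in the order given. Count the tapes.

Put A1 (38 GB) in tape 1; 162 GB remain.
Put A2 (20 GB) in tape 1; 142 GB remain.
Put A3 (108 GB) in tape 1; 34 GB remain.
Put A4 (107 GB) in tape 2; 93 GB remain.
Put A5 (147 GB) in tape 3; 53 GB remain.
Put A6 (107 GB) in tape 4; 93 GB remain.
Put A7 (53 GB) in tape 2; 40 GB remain.
Put A8 (51 GB) in tape 3; 2 GB remain.
Put A9 (43 GB) in tape 4; 50 GB remain.
Put A10 (143 GB) in tape 5; 57 GB remain.
Put A11 (130 GB) in tape 6; 70 GB remain.
Put A12 (113 GB) in tape 7; 87 GB remain.
Put A13 (142 GB) in tape 8; 58 GB remain.
Final tapes: [38,20,108] [107,53] [147,51] [107,43] [143] [130] [113] [142].

8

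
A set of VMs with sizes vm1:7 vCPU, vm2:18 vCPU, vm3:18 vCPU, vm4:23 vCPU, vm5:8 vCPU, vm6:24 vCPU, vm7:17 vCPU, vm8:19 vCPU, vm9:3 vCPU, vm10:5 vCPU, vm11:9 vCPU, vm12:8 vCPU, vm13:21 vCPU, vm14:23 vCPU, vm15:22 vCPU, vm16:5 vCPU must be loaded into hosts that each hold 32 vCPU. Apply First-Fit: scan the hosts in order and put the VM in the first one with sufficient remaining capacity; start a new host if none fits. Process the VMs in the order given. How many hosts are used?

9

Put vm1 (7 vCPU) in host 1; 25 vCPU remain.
Put vm2 (18 vCPU) in host 1; 7 vCPU remain.
Put vm3 (18 vCPU) in host 2; 14 vCPU remain.
Put vm4 (23 vCPU) in host 3; 9 vCPU remain.
Put vm5 (8 vCPU) in host 2; 6 vCPU remain.
Put vm6 (24 vCPU) in host 4; 8 vCPU remain.
Put vm7 (17 vCPU) in host 5; 15 vCPU remain.
Put vm8 (19 vCPU) in host 6; 13 vCPU remain.
Put vm9 (3 vCPU) in host 1; 4 vCPU remain.
Put vm10 (5 vCPU) in host 2; 1 vCPU remain.
Put vm11 (9 vCPU) in host 3; 0 vCPU remain.
Put vm12 (8 vCPU) in host 4; 0 vCPU remain.
Put vm13 (21 vCPU) in host 7; 11 vCPU remain.
Put vm14 (23 vCPU) in host 8; 9 vCPU remain.
Put vm15 (22 vCPU) in host 9; 10 vCPU remain.
Put vm16 (5 vCPU) in host 5; 10 vCPU remain.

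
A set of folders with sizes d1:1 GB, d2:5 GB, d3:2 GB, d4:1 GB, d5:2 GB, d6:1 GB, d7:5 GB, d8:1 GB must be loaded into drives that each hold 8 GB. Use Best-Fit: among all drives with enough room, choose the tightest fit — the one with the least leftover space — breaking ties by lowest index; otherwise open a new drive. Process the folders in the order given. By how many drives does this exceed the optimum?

Best-Fit: [1,5,2] [1,2,1] [5,1] → 3 drives.
Total size 18 GB; any packing needs at least ⌈18/8⌉ = 3 drives.
So 3 is already optimal.

0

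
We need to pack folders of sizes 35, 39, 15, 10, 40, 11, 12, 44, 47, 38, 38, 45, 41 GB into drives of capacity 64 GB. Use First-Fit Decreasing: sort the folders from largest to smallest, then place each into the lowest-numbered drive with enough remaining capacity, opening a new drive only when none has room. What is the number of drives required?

9 drives

Sorted descending: 47, 45, 44, 41, 40, 39, 38, 38, 35, 15, 12, 11, 10.
drive 1: place 47 GB, 17 GB left
drive 2: place 45 GB, 19 GB left
drive 3: place 44 GB, 20 GB left
drive 4: place 41 GB, 23 GB left
drive 5: place 40 GB, 24 GB left
drive 6: place 39 GB, 25 GB left
drive 7: place 38 GB, 26 GB left
drive 8: place 38 GB, 26 GB left
drive 9: place 35 GB, 29 GB left
drive 1: place 15 GB, 2 GB left
drive 2: place 12 GB, 7 GB left
drive 3: place 11 GB, 9 GB left
drive 4: place 10 GB, 13 GB left
Final drives: [47,15] [45,12] [44,11] [41,10] [40] [39] [38] [38] [35].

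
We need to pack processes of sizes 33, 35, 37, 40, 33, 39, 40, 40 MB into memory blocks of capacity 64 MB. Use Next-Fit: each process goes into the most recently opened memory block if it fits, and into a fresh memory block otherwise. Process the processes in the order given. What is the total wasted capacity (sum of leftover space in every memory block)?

215

Put 33 MB in memory block 1; 31 MB remain.
Put 35 MB in memory block 2; 29 MB remain.
Put 37 MB in memory block 3; 27 MB remain.
Put 40 MB in memory block 4; 24 MB remain.
Put 33 MB in memory block 5; 31 MB remain.
Put 39 MB in memory block 6; 25 MB remain.
Put 40 MB in memory block 7; 24 MB remain.
Put 40 MB in memory block 8; 24 MB remain.
8 memory blocks × 64 MB = 512 MB; used 297 MB; unused 215 MB.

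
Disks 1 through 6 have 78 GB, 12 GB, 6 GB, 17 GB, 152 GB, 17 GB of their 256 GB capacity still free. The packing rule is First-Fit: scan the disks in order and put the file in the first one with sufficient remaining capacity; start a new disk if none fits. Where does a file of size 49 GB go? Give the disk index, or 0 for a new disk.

1

Disks with room: disk 1 (78 GB), disk 5 (152 GB).
The first with room is disk 1.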